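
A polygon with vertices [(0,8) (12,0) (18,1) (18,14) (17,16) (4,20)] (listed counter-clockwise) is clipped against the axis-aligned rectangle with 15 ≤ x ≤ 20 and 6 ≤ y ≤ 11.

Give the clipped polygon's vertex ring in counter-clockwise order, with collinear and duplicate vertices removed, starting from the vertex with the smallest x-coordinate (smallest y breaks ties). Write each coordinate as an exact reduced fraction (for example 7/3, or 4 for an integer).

1. After x ≥ 15: [(15,1/2) (18,1) (18,14) (17,16) (15,216/13)]
2. After x ≤ 20: [(15,1/2) (18,1) (18,14) (17,16) (15,216/13)]
3. After y ≥ 6: [(15,6) (18,6) (18,14) (17,16) (15,216/13)]
4. After y ≤ 11: [(15,11) (15,6) (18,6) (18,11)]
5. Canonical ring: [(15,6) (18,6) (18,11) (15,11)]

Clipped polygon: [(15,6) (18,6) (18,11) (15,11)]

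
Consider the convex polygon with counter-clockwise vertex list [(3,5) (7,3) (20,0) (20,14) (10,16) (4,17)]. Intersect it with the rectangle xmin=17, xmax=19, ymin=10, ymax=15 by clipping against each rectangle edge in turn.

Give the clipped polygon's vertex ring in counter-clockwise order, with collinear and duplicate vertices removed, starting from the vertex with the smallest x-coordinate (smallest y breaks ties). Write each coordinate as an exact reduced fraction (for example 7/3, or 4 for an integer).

1. After x ≥ 17: [(17,9/13) (20,0) (20,14) (17,73/5)]
2. After x ≤ 19: [(17,9/13) (19,3/13) (19,71/5) (17,73/5)]
3. After y ≥ 10: [(17,10) (19,10) (19,71/5) (17,73/5)]
4. After y ≤ 15: [(17,10) (19,10) (19,71/5) (17,73/5)]
5. Canonical ring: [(17,10) (19,10) (19,71/5) (17,73/5)]

Clipped polygon: [(17,10) (19,10) (19,71/5) (17,73/5)]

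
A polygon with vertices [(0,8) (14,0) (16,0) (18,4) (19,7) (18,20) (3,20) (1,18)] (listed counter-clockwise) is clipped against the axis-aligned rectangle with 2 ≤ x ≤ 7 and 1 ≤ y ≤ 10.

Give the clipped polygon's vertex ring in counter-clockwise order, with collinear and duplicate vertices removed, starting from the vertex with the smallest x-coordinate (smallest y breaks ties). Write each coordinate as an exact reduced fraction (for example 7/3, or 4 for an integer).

Clipped polygon: [(2,48/7) (7,4) (7,10) (2,10)]

1. After x ≥ 2: [(2,48/7) (14,0) (16,0) (18,4) (19,7) (18,20) (3,20) (2,19)]
2. After x ≤ 7: [(2,48/7) (7,4) (7,20) (3,20) (2,19)]
3. After y ≥ 1: [(2,48/7) (7,4) (7,20) (3,20) (2,19)]
4. After y ≤ 10: [(2,10) (2,48/7) (7,4) (7,10)]
5. Canonical ring: [(2,48/7) (7,4) (7,10) (2,10)]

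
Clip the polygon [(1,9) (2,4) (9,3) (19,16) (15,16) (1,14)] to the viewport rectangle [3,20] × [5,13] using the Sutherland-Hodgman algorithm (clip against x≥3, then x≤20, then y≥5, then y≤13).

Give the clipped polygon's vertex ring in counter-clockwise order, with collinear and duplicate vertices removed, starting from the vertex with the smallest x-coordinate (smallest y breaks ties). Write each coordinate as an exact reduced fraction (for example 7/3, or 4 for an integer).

1. After x ≥ 3: [(3,27/7) (9,3) (19,16) (15,16) (3,100/7)]
2. After x ≤ 20: [(3,27/7) (9,3) (19,16) (15,16) (3,100/7)]
3. After y ≥ 5: [(3,5) (137/13,5) (19,16) (15,16) (3,100/7)]
4. After y ≤ 13: [(3,13) (3,5) (137/13,5) (217/13,13)]
5. Canonical ring: [(3,5) (137/13,5) (217/13,13) (3,13)]

Clipped polygon: [(3,5) (137/13,5) (217/13,13) (3,13)]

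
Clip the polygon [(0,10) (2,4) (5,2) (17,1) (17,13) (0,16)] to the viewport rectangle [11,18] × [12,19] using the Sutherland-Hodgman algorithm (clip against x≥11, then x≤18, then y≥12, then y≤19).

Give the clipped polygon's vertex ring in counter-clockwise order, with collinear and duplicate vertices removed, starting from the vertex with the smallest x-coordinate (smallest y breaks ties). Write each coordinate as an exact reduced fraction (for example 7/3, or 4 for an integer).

Clipped polygon: [(11,12) (17,12) (17,13) (11,239/17)]

1. After x ≥ 11: [(11,3/2) (17,1) (17,13) (11,239/17)]
2. After x ≤ 18: [(11,3/2) (17,1) (17,13) (11,239/17)]
3. After y ≥ 12: [(11,12) (17,12) (17,13) (11,239/17)]
4. After y ≤ 19: [(11,12) (17,12) (17,13) (11,239/17)]
5. Canonical ring: [(11,12) (17,12) (17,13) (11,239/17)]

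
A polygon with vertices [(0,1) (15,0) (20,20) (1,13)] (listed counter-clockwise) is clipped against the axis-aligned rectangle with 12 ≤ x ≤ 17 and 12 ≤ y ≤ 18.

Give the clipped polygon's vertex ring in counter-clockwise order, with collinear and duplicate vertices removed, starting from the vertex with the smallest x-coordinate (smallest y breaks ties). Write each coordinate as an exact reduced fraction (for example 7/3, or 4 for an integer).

1. After x ≥ 12: [(12,1/5) (15,0) (20,20) (12,324/19)]
2. After x ≤ 17: [(12,1/5) (15,0) (17,8) (17,359/19) (12,324/19)]
3. After y ≥ 12: [(12,12) (17,12) (17,359/19) (12,324/19)]
4. After y ≤ 18: [(12,12) (17,12) (17,18) (102/7,18) (12,324/19)]
5. Canonical ring: [(12,12) (17,12) (17,18) (102/7,18) (12,324/19)]

Clipped polygon: [(12,12) (17,12) (17,18) (102/7,18) (12,324/19)]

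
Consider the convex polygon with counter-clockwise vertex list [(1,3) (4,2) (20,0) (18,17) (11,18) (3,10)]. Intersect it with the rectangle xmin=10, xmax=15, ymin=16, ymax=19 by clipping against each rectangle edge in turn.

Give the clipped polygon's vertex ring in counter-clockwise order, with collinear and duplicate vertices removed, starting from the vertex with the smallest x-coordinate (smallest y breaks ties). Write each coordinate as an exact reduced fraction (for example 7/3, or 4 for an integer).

Clipped polygon: [(10,16) (15,16) (15,122/7) (11,18) (10,17)]

1. After x ≥ 10: [(10,5/4) (20,0) (18,17) (11,18) (10,17)]
2. After x ≤ 15: [(10,5/4) (15,5/8) (15,122/7) (11,18) (10,17)]
3. After y ≥ 16: [(10,16) (15,16) (15,122/7) (11,18) (10,17)]
4. After y ≤ 19: [(10,16) (15,16) (15,122/7) (11,18) (10,17)]
5. Canonical ring: [(10,16) (15,16) (15,122/7) (11,18) (10,17)]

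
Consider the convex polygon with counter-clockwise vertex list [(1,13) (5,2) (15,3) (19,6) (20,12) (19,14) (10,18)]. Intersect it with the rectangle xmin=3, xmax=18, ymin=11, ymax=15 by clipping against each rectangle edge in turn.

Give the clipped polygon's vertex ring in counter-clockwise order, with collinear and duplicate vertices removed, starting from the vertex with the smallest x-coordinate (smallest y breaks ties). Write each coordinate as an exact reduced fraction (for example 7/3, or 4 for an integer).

Clipped polygon: [(3,11) (18,11) (18,130/9) (67/4,15) (23/5,15) (3,127/9)]

1. After x ≥ 3: [(3,127/9) (3,15/2) (5,2) (15,3) (19,6) (20,12) (19,14) (10,18)]
2. After x ≤ 18: [(3,127/9) (3,15/2) (5,2) (15,3) (18,21/4) (18,130/9) (10,18)]
3. After y ≥ 11: [(3,127/9) (3,11) (18,11) (18,130/9) (10,18)]
4. After y ≤ 15: [(23/5,15) (3,127/9) (3,11) (18,11) (18,130/9) (67/4,15)]
5. Canonical ring: [(3,11) (18,11) (18,130/9) (67/4,15) (23/5,15) (3,127/9)]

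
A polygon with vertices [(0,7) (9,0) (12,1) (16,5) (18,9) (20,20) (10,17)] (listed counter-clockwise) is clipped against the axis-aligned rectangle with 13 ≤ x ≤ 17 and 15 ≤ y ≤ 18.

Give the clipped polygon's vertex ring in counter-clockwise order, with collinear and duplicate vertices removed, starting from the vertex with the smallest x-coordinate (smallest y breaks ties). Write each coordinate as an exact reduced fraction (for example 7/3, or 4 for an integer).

Clipped polygon: [(13,15) (17,15) (17,18) (40/3,18) (13,179/10)]

1. After x ≥ 13: [(13,2) (16,5) (18,9) (20,20) (13,179/10)]
2. After x ≤ 17: [(13,2) (16,5) (17,7) (17,191/10) (13,179/10)]
3. After y ≥ 15: [(13,15) (17,15) (17,191/10) (13,179/10)]
4. After y ≤ 18: [(13,15) (17,15) (17,18) (40/3,18) (13,179/10)]
5. Canonical ring: [(13,15) (17,15) (17,18) (40/3,18) (13,179/10)]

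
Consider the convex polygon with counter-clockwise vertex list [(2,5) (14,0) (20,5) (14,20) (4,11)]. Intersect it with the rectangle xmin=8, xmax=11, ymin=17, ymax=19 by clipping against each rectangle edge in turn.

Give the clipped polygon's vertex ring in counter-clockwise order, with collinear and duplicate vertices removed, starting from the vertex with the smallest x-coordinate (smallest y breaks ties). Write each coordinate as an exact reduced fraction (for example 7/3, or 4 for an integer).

1. After x ≥ 8: [(8,5/2) (14,0) (20,5) (14,20) (8,73/5)]
2. After x ≤ 11: [(8,5/2) (11,5/4) (11,173/10) (8,73/5)]
3. After y ≥ 17: [(11,17) (11,173/10) (32/3,17)]
4. After y ≤ 19: [(11,17) (11,173/10) (32/3,17)]
5. Canonical ring: [(32/3,17) (11,17) (11,173/10)]

Clipped polygon: [(32/3,17) (11,17) (11,173/10)]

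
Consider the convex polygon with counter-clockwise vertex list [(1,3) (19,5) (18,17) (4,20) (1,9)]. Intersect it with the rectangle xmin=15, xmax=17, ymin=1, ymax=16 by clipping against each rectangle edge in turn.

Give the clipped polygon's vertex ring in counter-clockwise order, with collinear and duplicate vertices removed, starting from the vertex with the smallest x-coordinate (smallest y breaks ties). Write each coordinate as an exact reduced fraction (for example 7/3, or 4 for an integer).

1. After x ≥ 15: [(15,41/9) (19,5) (18,17) (15,247/14)]
2. After x ≤ 17: [(15,41/9) (17,43/9) (17,241/14) (15,247/14)]
3. After y ≥ 1: [(15,41/9) (17,43/9) (17,241/14) (15,247/14)]
4. After y ≤ 16: [(15,16) (15,41/9) (17,43/9) (17,16)]
5. Canonical ring: [(15,41/9) (17,43/9) (17,16) (15,16)]

Clipped polygon: [(15,41/9) (17,43/9) (17,16) (15,16)]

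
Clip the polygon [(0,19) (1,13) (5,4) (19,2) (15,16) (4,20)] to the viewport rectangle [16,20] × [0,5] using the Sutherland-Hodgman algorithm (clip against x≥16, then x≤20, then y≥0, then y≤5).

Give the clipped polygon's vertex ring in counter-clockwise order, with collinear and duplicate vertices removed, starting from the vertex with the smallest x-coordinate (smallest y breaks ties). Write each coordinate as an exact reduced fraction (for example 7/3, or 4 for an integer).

Clipped polygon: [(16,17/7) (19,2) (127/7,5) (16,5)]

1. After x ≥ 16: [(16,17/7) (19,2) (16,25/2)]
2. After x ≤ 20: [(16,17/7) (19,2) (16,25/2)]
3. After y ≥ 0: [(16,17/7) (19,2) (16,25/2)]
4. After y ≤ 5: [(16,5) (16,17/7) (19,2) (127/7,5)]
5. Canonical ring: [(16,17/7) (19,2) (127/7,5) (16,5)]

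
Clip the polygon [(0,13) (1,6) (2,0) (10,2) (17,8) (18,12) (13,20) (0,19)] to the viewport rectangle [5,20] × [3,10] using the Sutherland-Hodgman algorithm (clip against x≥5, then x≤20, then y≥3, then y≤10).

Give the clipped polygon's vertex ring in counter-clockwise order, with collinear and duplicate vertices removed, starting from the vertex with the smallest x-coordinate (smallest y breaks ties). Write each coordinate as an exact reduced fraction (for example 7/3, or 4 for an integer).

Clipped polygon: [(5,3) (67/6,3) (17,8) (35/2,10) (5,10)]

1. After x ≥ 5: [(5,3/4) (10,2) (17,8) (18,12) (13,20) (5,252/13)]
2. After x ≤ 20: [(5,3/4) (10,2) (17,8) (18,12) (13,20) (5,252/13)]
3. After y ≥ 3: [(5,3) (67/6,3) (17,8) (18,12) (13,20) (5,252/13)]
4. After y ≤ 10: [(5,10) (5,3) (67/6,3) (17,8) (35/2,10)]
5. Canonical ring: [(5,3) (67/6,3) (17,8) (35/2,10) (5,10)]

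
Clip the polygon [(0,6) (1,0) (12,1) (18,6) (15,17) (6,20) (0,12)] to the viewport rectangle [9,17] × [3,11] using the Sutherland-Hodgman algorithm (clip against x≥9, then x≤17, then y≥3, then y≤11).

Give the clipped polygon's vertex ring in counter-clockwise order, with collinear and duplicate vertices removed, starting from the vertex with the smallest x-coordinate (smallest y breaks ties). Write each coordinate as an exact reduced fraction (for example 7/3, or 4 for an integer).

Clipped polygon: [(9,3) (72/5,3) (17,31/6) (17,29/3) (183/11,11) (9,11)]

1. After x ≥ 9: [(9,8/11) (12,1) (18,6) (15,17) (9,19)]
2. After x ≤ 17: [(9,8/11) (12,1) (17,31/6) (17,29/3) (15,17) (9,19)]
3. After y ≥ 3: [(9,3) (72/5,3) (17,31/6) (17,29/3) (15,17) (9,19)]
4. After y ≤ 11: [(9,11) (9,3) (72/5,3) (17,31/6) (17,29/3) (183/11,11)]
5. Canonical ring: [(9,3) (72/5,3) (17,31/6) (17,29/3) (183/11,11) (9,11)]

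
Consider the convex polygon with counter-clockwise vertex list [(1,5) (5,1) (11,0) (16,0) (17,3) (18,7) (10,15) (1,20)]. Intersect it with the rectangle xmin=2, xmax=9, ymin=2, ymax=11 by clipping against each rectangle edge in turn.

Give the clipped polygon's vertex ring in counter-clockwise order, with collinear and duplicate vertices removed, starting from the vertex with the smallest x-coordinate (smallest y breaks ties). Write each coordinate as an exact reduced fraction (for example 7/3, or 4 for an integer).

Clipped polygon: [(2,4) (4,2) (9,2) (9,11) (2,11)]

1. After x ≥ 2: [(2,4) (5,1) (11,0) (16,0) (17,3) (18,7) (10,15) (2,175/9)]
2. After x ≤ 9: [(2,4) (5,1) (9,1/3) (9,140/9) (2,175/9)]
3. After y ≥ 2: [(2,4) (4,2) (9,2) (9,140/9) (2,175/9)]
4. After y ≤ 11: [(2,11) (2,4) (4,2) (9,2) (9,11)]
5. Canonical ring: [(2,4) (4,2) (9,2) (9,11) (2,11)]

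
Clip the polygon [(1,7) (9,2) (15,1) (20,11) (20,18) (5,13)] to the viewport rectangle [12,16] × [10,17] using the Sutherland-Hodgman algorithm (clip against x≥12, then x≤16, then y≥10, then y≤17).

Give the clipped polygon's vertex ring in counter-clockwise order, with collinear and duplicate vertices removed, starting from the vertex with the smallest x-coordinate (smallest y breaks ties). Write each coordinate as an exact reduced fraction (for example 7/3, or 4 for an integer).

Clipped polygon: [(12,10) (16,10) (16,50/3) (12,46/3)]

1. After x ≥ 12: [(12,3/2) (15,1) (20,11) (20,18) (12,46/3)]
2. After x ≤ 16: [(12,3/2) (15,1) (16,3) (16,50/3) (12,46/3)]
3. After y ≥ 10: [(12,10) (16,10) (16,50/3) (12,46/3)]
4. After y ≤ 17: [(12,10) (16,10) (16,50/3) (12,46/3)]
5. Canonical ring: [(12,10) (16,10) (16,50/3) (12,46/3)]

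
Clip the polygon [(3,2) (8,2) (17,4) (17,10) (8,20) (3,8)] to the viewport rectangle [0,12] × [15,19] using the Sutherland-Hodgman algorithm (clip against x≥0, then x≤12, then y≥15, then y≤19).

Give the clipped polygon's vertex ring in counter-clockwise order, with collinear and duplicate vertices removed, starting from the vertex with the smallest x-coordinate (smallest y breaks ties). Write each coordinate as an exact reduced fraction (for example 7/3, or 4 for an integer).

1. After x ≥ 0: [(3,2) (8,2) (17,4) (17,10) (8,20) (3,8)]
2. After x ≤ 12: [(3,2) (8,2) (12,26/9) (12,140/9) (8,20) (3,8)]
3. After y ≥ 15: [(12,15) (12,140/9) (8,20) (71/12,15)]
4. After y ≤ 19: [(12,15) (12,140/9) (89/10,19) (91/12,19) (71/12,15)]
5. Canonical ring: [(71/12,15) (12,15) (12,140/9) (89/10,19) (91/12,19)]

Clipped polygon: [(71/12,15) (12,15) (12,140/9) (89/10,19) (91/12,19)]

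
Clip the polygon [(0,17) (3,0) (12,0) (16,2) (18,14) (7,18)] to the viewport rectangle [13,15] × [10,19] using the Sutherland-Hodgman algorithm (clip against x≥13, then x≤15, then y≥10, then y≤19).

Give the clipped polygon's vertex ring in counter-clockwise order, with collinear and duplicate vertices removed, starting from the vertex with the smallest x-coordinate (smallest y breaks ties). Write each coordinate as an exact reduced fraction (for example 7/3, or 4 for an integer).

1. After x ≥ 13: [(13,1/2) (16,2) (18,14) (13,174/11)]
2. After x ≤ 15: [(13,1/2) (15,3/2) (15,166/11) (13,174/11)]
3. After y ≥ 10: [(13,10) (15,10) (15,166/11) (13,174/11)]
4. After y ≤ 19: [(13,10) (15,10) (15,166/11) (13,174/11)]
5. Canonical ring: [(13,10) (15,10) (15,166/11) (13,174/11)]

Clipped polygon: [(13,10) (15,10) (15,166/11) (13,174/11)]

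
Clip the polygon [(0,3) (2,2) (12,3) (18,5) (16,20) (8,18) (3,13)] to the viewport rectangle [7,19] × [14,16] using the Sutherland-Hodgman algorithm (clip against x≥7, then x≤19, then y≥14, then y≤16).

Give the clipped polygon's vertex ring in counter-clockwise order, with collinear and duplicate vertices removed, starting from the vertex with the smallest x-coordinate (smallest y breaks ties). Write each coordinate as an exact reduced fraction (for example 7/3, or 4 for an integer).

Clipped polygon: [(7,14) (84/5,14) (248/15,16) (7,16)]

1. After x ≥ 7: [(7,5/2) (12,3) (18,5) (16,20) (8,18) (7,17)]
2. After x ≤ 19: [(7,5/2) (12,3) (18,5) (16,20) (8,18) (7,17)]
3. After y ≥ 14: [(7,14) (84/5,14) (16,20) (8,18) (7,17)]
4. After y ≤ 16: [(7,16) (7,14) (84/5,14) (248/15,16)]
5. Canonical ring: [(7,14) (84/5,14) (248/15,16) (7,16)]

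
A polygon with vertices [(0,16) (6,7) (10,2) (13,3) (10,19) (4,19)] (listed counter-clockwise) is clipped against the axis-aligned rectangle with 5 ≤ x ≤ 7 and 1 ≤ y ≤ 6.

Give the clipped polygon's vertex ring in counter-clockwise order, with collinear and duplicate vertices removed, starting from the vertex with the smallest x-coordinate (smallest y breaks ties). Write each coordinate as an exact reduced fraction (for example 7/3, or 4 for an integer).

Clipped polygon: [(34/5,6) (7,23/4) (7,6)]

1. After x ≥ 5: [(5,17/2) (6,7) (10,2) (13,3) (10,19) (5,19)]
2. After x ≤ 7: [(5,17/2) (6,7) (7,23/4) (7,19) (5,19)]
3. After y ≥ 1: [(5,17/2) (6,7) (7,23/4) (7,19) (5,19)]
4. After y ≤ 6: [(34/5,6) (7,23/4) (7,6)]
5. Canonical ring: [(34/5,6) (7,23/4) (7,6)]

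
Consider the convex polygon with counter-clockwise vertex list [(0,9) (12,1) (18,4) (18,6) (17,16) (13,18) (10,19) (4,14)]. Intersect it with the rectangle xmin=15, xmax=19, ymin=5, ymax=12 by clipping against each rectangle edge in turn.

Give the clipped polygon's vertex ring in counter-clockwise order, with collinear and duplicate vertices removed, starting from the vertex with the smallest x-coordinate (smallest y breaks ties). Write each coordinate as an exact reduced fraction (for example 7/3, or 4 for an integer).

Clipped polygon: [(15,5) (18,5) (18,6) (87/5,12) (15,12)]

1. After x ≥ 15: [(15,5/2) (18,4) (18,6) (17,16) (15,17)]
2. After x ≤ 19: [(15,5/2) (18,4) (18,6) (17,16) (15,17)]
3. After y ≥ 5: [(15,5) (18,5) (18,6) (17,16) (15,17)]
4. After y ≤ 12: [(15,12) (15,5) (18,5) (18,6) (87/5,12)]
5. Canonical ring: [(15,5) (18,5) (18,6) (87/5,12) (15,12)]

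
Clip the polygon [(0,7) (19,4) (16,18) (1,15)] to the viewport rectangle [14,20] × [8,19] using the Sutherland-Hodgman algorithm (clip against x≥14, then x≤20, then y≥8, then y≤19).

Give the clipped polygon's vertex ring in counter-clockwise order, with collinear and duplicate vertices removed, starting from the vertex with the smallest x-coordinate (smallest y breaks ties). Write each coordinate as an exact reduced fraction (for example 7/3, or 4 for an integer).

1. After x ≥ 14: [(14,91/19) (19,4) (16,18) (14,88/5)]
2. After x ≤ 20: [(14,91/19) (19,4) (16,18) (14,88/5)]
3. After y ≥ 8: [(14,8) (127/7,8) (16,18) (14,88/5)]
4. After y ≤ 19: [(14,8) (127/7,8) (16,18) (14,88/5)]
5. Canonical ring: [(14,8) (127/7,8) (16,18) (14,88/5)]

Clipped polygon: [(14,8) (127/7,8) (16,18) (14,88/5)]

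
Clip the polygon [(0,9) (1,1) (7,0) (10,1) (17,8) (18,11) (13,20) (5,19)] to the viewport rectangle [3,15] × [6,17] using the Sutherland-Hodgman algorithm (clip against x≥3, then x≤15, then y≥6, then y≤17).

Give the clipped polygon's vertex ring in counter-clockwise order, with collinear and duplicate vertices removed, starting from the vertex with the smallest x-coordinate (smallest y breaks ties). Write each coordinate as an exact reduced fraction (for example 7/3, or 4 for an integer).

1. After x ≥ 3: [(3,15) (3,2/3) (7,0) (10,1) (17,8) (18,11) (13,20) (5,19)]
2. After x ≤ 15: [(3,15) (3,2/3) (7,0) (10,1) (15,6) (15,82/5) (13,20) (5,19)]
3. After y ≥ 6: [(3,15) (3,6) (15,6) (15,6) (15,82/5) (13,20) (5,19)]
4. After y ≤ 17: [(4,17) (3,15) (3,6) (15,6) (15,6) (15,82/5) (44/3,17)]
5. Canonical ring: [(3,6) (15,6) (15,82/5) (44/3,17) (4,17) (3,15)]

Clipped polygon: [(3,6) (15,6) (15,82/5) (44/3,17) (4,17) (3,15)]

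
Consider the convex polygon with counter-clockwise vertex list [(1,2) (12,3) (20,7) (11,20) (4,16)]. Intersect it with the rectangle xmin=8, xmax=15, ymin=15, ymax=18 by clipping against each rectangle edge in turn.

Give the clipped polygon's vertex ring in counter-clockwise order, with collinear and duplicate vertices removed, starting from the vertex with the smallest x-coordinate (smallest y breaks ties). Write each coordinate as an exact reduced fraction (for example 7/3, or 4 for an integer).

1. After x ≥ 8: [(8,29/11) (12,3) (20,7) (11,20) (8,128/7)]
2. After x ≤ 15: [(8,29/11) (12,3) (15,9/2) (15,128/9) (11,20) (8,128/7)]
3. After y ≥ 15: [(8,15) (188/13,15) (11,20) (8,128/7)]
4. After y ≤ 18: [(8,18) (8,15) (188/13,15) (161/13,18)]
5. Canonical ring: [(8,15) (188/13,15) (161/13,18) (8,18)]

Clipped polygon: [(8,15) (188/13,15) (161/13,18) (8,18)]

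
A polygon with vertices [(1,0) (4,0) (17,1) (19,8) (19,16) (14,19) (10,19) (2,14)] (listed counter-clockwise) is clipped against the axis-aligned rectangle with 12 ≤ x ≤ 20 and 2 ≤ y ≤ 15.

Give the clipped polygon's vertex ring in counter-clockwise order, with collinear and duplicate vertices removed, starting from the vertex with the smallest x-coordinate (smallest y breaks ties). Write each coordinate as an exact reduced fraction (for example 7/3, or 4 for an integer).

Clipped polygon: [(12,2) (121/7,2) (19,8) (19,15) (12,15)]

1. After x ≥ 12: [(12,8/13) (17,1) (19,8) (19,16) (14,19) (12,19)]
2. After x ≤ 20: [(12,8/13) (17,1) (19,8) (19,16) (14,19) (12,19)]
3. After y ≥ 2: [(12,2) (121/7,2) (19,8) (19,16) (14,19) (12,19)]
4. After y ≤ 15: [(12,15) (12,2) (121/7,2) (19,8) (19,15)]
5. Canonical ring: [(12,2) (121/7,2) (19,8) (19,15) (12,15)]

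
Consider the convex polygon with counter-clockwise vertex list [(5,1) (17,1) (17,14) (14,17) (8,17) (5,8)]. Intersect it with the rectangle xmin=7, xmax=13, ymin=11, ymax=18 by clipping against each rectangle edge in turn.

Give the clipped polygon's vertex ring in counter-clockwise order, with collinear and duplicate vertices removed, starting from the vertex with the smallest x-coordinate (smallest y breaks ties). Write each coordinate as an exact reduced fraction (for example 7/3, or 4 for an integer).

Clipped polygon: [(7,11) (13,11) (13,17) (8,17) (7,14)]

1. After x ≥ 7: [(7,1) (17,1) (17,14) (14,17) (8,17) (7,14)]
2. After x ≤ 13: [(7,1) (13,1) (13,17) (8,17) (7,14)]
3. After y ≥ 11: [(7,11) (13,11) (13,17) (8,17) (7,14)]
4. After y ≤ 18: [(7,11) (13,11) (13,17) (8,17) (7,14)]
5. Canonical ring: [(7,11) (13,11) (13,17) (8,17) (7,14)]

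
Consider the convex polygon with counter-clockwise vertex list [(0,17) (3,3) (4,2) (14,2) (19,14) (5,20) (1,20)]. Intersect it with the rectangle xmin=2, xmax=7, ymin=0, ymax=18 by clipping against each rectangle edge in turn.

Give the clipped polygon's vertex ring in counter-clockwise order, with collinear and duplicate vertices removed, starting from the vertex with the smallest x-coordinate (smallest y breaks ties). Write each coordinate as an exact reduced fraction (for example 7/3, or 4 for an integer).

Clipped polygon: [(2,23/3) (3,3) (4,2) (7,2) (7,18) (2,18)]

1. After x ≥ 2: [(2,23/3) (3,3) (4,2) (14,2) (19,14) (5,20) (2,20)]
2. After x ≤ 7: [(2,23/3) (3,3) (4,2) (7,2) (7,134/7) (5,20) (2,20)]
3. After y ≥ 0: [(2,23/3) (3,3) (4,2) (7,2) (7,134/7) (5,20) (2,20)]
4. After y ≤ 18: [(2,18) (2,23/3) (3,3) (4,2) (7,2) (7,18)]
5. Canonical ring: [(2,23/3) (3,3) (4,2) (7,2) (7,18) (2,18)]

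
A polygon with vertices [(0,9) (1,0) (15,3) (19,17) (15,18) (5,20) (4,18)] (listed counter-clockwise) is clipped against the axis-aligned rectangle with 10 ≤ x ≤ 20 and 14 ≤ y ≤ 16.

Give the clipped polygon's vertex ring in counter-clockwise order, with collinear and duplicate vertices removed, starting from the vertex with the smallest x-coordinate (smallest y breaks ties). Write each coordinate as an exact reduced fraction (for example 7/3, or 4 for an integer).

Clipped polygon: [(10,14) (127/7,14) (131/7,16) (10,16)]

1. After x ≥ 10: [(10,27/14) (15,3) (19,17) (15,18) (10,19)]
2. After x ≤ 20: [(10,27/14) (15,3) (19,17) (15,18) (10,19)]
3. After y ≥ 14: [(10,14) (127/7,14) (19,17) (15,18) (10,19)]
4. After y ≤ 16: [(10,16) (10,14) (127/7,14) (131/7,16)]
5. Canonical ring: [(10,14) (127/7,14) (131/7,16) (10,16)]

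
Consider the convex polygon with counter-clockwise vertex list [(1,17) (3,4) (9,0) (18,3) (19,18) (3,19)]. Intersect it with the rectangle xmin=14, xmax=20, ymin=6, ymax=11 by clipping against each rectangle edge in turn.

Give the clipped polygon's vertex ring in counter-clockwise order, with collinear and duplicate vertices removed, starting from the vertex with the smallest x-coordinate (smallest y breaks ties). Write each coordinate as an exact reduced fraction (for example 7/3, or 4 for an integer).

1. After x ≥ 14: [(14,5/3) (18,3) (19,18) (14,293/16)]
2. After x ≤ 20: [(14,5/3) (18,3) (19,18) (14,293/16)]
3. After y ≥ 6: [(14,6) (91/5,6) (19,18) (14,293/16)]
4. After y ≤ 11: [(14,11) (14,6) (91/5,6) (278/15,11)]
5. Canonical ring: [(14,6) (91/5,6) (278/15,11) (14,11)]

Clipped polygon: [(14,6) (91/5,6) (278/15,11) (14,11)]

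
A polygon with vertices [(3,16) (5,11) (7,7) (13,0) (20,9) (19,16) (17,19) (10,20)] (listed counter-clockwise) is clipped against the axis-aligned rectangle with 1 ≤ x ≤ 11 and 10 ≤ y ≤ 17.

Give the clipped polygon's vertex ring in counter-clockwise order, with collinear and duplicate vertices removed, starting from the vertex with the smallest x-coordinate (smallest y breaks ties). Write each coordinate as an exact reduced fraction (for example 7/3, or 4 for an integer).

Clipped polygon: [(3,16) (5,11) (11/2,10) (11,10) (11,17) (19/4,17)]

1. After x ≥ 1: [(3,16) (5,11) (7,7) (13,0) (20,9) (19,16) (17,19) (10,20)]
2. After x ≤ 11: [(3,16) (5,11) (7,7) (11,7/3) (11,139/7) (10,20)]
3. After y ≥ 10: [(3,16) (5,11) (11/2,10) (11,10) (11,139/7) (10,20)]
4. After y ≤ 17: [(19/4,17) (3,16) (5,11) (11/2,10) (11,10) (11,17)]
5. Canonical ring: [(3,16) (5,11) (11/2,10) (11,10) (11,17) (19/4,17)]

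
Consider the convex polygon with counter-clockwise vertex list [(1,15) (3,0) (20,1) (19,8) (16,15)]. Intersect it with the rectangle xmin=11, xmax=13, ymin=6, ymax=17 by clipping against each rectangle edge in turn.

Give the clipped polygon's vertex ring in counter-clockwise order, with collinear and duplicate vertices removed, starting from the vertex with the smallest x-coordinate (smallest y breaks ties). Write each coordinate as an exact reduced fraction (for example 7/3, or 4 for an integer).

Clipped polygon: [(11,6) (13,6) (13,15) (11,15)]

1. After x ≥ 11: [(11,15) (11,8/17) (20,1) (19,8) (16,15)]
2. After x ≤ 13: [(13,15) (11,15) (11,8/17) (13,10/17)]
3. After y ≥ 6: [(13,6) (13,15) (11,15) (11,6)]
4. After y ≤ 17: [(13,6) (13,15) (11,15) (11,6)]
5. Canonical ring: [(11,6) (13,6) (13,15) (11,15)]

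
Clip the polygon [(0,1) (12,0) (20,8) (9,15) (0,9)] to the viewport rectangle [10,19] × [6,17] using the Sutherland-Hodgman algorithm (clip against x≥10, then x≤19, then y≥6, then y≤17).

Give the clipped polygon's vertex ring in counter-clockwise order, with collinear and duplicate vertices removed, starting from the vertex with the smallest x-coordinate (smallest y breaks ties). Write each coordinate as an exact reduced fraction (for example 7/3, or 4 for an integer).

1. After x ≥ 10: [(10,1/6) (12,0) (20,8) (10,158/11)]
2. After x ≤ 19: [(10,1/6) (12,0) (19,7) (19,95/11) (10,158/11)]
3. After y ≥ 6: [(10,6) (18,6) (19,7) (19,95/11) (10,158/11)]
4. After y ≤ 17: [(10,6) (18,6) (19,7) (19,95/11) (10,158/11)]
5. Canonical ring: [(10,6) (18,6) (19,7) (19,95/11) (10,158/11)]

Clipped polygon: [(10,6) (18,6) (19,7) (19,95/11) (10,158/11)]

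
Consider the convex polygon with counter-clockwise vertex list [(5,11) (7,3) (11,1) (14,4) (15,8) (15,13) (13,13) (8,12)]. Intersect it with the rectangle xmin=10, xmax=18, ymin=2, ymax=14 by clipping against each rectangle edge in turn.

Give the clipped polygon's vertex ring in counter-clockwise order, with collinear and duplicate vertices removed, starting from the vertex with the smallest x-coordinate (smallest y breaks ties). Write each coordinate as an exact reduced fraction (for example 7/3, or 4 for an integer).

1. After x ≥ 10: [(10,3/2) (11,1) (14,4) (15,8) (15,13) (13,13) (10,62/5)]
2. After x ≤ 18: [(10,3/2) (11,1) (14,4) (15,8) (15,13) (13,13) (10,62/5)]
3. After y ≥ 2: [(10,2) (12,2) (14,4) (15,8) (15,13) (13,13) (10,62/5)]
4. After y ≤ 14: [(10,2) (12,2) (14,4) (15,8) (15,13) (13,13) (10,62/5)]
5. Canonical ring: [(10,2) (12,2) (14,4) (15,8) (15,13) (13,13) (10,62/5)]

Clipped polygon: [(10,2) (12,2) (14,4) (15,8) (15,13) (13,13) (10,62/5)]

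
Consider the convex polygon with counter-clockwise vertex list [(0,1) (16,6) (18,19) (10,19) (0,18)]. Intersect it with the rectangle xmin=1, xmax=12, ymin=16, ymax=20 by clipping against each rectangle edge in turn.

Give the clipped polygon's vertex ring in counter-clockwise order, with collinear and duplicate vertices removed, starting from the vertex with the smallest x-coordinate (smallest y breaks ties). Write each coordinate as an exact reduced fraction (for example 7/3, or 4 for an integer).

Clipped polygon: [(1,16) (12,16) (12,19) (10,19) (1,181/10)]

1. After x ≥ 1: [(1,21/16) (16,6) (18,19) (10,19) (1,181/10)]
2. After x ≤ 12: [(1,21/16) (12,19/4) (12,19) (10,19) (1,181/10)]
3. After y ≥ 16: [(1,16) (12,16) (12,19) (10,19) (1,181/10)]
4. After y ≤ 20: [(1,16) (12,16) (12,19) (10,19) (1,181/10)]
5. Canonical ring: [(1,16) (12,16) (12,19) (10,19) (1,181/10)]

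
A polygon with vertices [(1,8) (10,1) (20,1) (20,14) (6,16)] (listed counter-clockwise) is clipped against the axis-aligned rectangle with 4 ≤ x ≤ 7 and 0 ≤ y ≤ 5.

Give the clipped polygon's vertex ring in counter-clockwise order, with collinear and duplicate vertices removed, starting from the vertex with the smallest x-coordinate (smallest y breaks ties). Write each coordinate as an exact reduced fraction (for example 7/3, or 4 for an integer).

Clipped polygon: [(34/7,5) (7,10/3) (7,5)]

1. After x ≥ 4: [(4,64/5) (4,17/3) (10,1) (20,1) (20,14) (6,16)]
2. After x ≤ 7: [(4,64/5) (4,17/3) (7,10/3) (7,111/7) (6,16)]
3. After y ≥ 0: [(4,64/5) (4,17/3) (7,10/3) (7,111/7) (6,16)]
4. After y ≤ 5: [(34/7,5) (7,10/3) (7,5)]
5. Canonical ring: [(34/7,5) (7,10/3) (7,5)]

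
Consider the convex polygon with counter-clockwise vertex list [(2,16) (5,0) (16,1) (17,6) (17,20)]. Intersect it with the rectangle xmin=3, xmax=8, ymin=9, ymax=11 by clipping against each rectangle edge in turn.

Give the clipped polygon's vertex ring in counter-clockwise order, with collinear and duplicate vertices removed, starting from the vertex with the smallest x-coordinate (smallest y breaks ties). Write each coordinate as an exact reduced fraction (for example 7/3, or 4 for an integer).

Clipped polygon: [(3,32/3) (53/16,9) (8,9) (8,11) (3,11)]

1. After x ≥ 3: [(3,244/15) (3,32/3) (5,0) (16,1) (17,6) (17,20)]
2. After x ≤ 8: [(8,88/5) (3,244/15) (3,32/3) (5,0) (8,3/11)]
3. After y ≥ 9: [(8,9) (8,88/5) (3,244/15) (3,32/3) (53/16,9)]
4. After y ≤ 11: [(8,9) (8,11) (3,11) (3,32/3) (53/16,9)]
5. Canonical ring: [(3,32/3) (53/16,9) (8,9) (8,11) (3,11)]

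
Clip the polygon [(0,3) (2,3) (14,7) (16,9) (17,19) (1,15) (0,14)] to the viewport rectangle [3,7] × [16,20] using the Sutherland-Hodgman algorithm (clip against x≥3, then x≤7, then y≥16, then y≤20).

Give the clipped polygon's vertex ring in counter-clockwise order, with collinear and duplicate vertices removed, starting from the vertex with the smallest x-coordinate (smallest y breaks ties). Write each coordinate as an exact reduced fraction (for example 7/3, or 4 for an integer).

Clipped polygon: [(5,16) (7,16) (7,33/2)]

1. After x ≥ 3: [(3,10/3) (14,7) (16,9) (17,19) (3,31/2)]
2. After x ≤ 7: [(3,10/3) (7,14/3) (7,33/2) (3,31/2)]
3. After y ≥ 16: [(7,16) (7,33/2) (5,16)]
4. After y ≤ 20: [(7,16) (7,33/2) (5,16)]
5. Canonical ring: [(5,16) (7,16) (7,33/2)]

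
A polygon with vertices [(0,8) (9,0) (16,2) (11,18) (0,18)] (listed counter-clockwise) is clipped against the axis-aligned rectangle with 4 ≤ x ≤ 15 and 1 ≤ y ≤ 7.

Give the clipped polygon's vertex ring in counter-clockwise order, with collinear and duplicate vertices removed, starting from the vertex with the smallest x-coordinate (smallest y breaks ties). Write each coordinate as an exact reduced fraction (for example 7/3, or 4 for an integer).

1. After x ≥ 4: [(4,40/9) (9,0) (16,2) (11,18) (4,18)]
2. After x ≤ 15: [(4,40/9) (9,0) (15,12/7) (15,26/5) (11,18) (4,18)]
3. After y ≥ 1: [(4,40/9) (63/8,1) (25/2,1) (15,12/7) (15,26/5) (11,18) (4,18)]
4. After y ≤ 7: [(4,7) (4,40/9) (63/8,1) (25/2,1) (15,12/7) (15,26/5) (231/16,7)]
5. Canonical ring: [(4,40/9) (63/8,1) (25/2,1) (15,12/7) (15,26/5) (231/16,7) (4,7)]

Clipped polygon: [(4,40/9) (63/8,1) (25/2,1) (15,12/7) (15,26/5) (231/16,7) (4,7)]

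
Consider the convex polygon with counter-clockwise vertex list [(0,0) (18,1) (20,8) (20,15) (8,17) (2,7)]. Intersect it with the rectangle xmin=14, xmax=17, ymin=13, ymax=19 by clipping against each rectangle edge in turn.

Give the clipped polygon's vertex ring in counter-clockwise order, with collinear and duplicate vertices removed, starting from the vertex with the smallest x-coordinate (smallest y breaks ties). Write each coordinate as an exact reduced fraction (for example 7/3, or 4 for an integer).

1. After x ≥ 14: [(14,7/9) (18,1) (20,8) (20,15) (14,16)]
2. After x ≤ 17: [(14,7/9) (17,17/18) (17,31/2) (14,16)]
3. After y ≥ 13: [(14,13) (17,13) (17,31/2) (14,16)]
4. After y ≤ 19: [(14,13) (17,13) (17,31/2) (14,16)]
5. Canonical ring: [(14,13) (17,13) (17,31/2) (14,16)]

Clipped polygon: [(14,13) (17,13) (17,31/2) (14,16)]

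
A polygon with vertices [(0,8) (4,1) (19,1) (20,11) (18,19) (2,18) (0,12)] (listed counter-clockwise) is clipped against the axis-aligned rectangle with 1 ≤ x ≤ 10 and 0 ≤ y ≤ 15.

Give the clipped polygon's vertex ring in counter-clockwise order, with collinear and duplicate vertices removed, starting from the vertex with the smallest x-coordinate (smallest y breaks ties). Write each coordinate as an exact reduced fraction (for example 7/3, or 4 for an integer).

Clipped polygon: [(1,25/4) (4,1) (10,1) (10,15) (1,15)]

1. After x ≥ 1: [(1,25/4) (4,1) (19,1) (20,11) (18,19) (2,18) (1,15)]
2. After x ≤ 10: [(1,25/4) (4,1) (10,1) (10,37/2) (2,18) (1,15)]
3. After y ≥ 0: [(1,25/4) (4,1) (10,1) (10,37/2) (2,18) (1,15)]
4. After y ≤ 15: [(1,25/4) (4,1) (10,1) (10,15) (1,15) (1,15)]
5. Canonical ring: [(1,25/4) (4,1) (10,1) (10,15) (1,15)]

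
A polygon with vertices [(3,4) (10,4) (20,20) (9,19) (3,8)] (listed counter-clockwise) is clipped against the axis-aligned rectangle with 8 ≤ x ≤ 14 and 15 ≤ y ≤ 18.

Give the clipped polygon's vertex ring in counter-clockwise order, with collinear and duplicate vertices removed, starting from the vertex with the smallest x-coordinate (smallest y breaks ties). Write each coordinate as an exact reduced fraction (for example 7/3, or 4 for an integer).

Clipped polygon: [(8,15) (14,15) (14,18) (93/11,18) (8,103/6)]

1. After x ≥ 8: [(8,4) (10,4) (20,20) (9,19) (8,103/6)]
2. After x ≤ 14: [(8,4) (10,4) (14,52/5) (14,214/11) (9,19) (8,103/6)]
3. After y ≥ 15: [(8,15) (14,15) (14,214/11) (9,19) (8,103/6)]
4. After y ≤ 18: [(8,15) (14,15) (14,18) (93/11,18) (8,103/6)]
5. Canonical ring: [(8,15) (14,15) (14,18) (93/11,18) (8,103/6)]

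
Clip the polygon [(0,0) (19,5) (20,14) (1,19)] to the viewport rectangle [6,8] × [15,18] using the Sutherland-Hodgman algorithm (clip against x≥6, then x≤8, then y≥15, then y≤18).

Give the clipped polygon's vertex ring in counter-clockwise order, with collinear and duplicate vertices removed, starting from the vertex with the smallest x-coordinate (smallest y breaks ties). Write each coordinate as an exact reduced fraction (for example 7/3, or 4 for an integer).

1. After x ≥ 6: [(6,30/19) (19,5) (20,14) (6,336/19)]
2. After x ≤ 8: [(6,30/19) (8,40/19) (8,326/19) (6,336/19)]
3. After y ≥ 15: [(6,15) (8,15) (8,326/19) (6,336/19)]
4. After y ≤ 18: [(6,15) (8,15) (8,326/19) (6,336/19)]
5. Canonical ring: [(6,15) (8,15) (8,326/19) (6,336/19)]

Clipped polygon: [(6,15) (8,15) (8,326/19) (6,336/19)]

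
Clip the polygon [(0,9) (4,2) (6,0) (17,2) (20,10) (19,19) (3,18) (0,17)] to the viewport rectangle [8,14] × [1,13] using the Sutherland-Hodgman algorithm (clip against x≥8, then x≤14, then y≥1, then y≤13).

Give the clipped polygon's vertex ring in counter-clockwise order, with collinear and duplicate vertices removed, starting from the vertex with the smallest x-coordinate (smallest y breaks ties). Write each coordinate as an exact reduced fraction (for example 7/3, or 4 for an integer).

1. After x ≥ 8: [(8,4/11) (17,2) (20,10) (19,19) (8,293/16)]
2. After x ≤ 14: [(8,4/11) (14,16/11) (14,299/16) (8,293/16)]
3. After y ≥ 1: [(8,1) (23/2,1) (14,16/11) (14,299/16) (8,293/16)]
4. After y ≤ 13: [(8,13) (8,1) (23/2,1) (14,16/11) (14,13)]
5. Canonical ring: [(8,1) (23/2,1) (14,16/11) (14,13) (8,13)]

Clipped polygon: [(8,1) (23/2,1) (14,16/11) (14,13) (8,13)]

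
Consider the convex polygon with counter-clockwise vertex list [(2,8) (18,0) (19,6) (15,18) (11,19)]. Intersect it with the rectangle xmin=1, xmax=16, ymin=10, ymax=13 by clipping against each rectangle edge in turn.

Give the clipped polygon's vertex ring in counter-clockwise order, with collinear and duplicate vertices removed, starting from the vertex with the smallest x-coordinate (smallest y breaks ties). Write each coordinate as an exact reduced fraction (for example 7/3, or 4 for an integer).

Clipped polygon: [(40/11,10) (16,10) (16,13) (67/11,13)]

1. After x ≥ 1: [(2,8) (18,0) (19,6) (15,18) (11,19)]
2. After x ≤ 16: [(2,8) (16,1) (16,15) (15,18) (11,19)]
3. After y ≥ 10: [(40/11,10) (16,10) (16,15) (15,18) (11,19)]
4. After y ≤ 13: [(67/11,13) (40/11,10) (16,10) (16,13)]
5. Canonical ring: [(40/11,10) (16,10) (16,13) (67/11,13)]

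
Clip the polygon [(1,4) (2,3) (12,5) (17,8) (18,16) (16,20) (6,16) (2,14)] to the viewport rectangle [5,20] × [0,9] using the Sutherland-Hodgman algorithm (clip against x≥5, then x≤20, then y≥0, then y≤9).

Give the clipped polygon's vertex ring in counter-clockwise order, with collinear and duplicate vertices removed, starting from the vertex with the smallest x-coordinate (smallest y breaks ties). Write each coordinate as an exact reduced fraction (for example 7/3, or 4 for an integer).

1. After x ≥ 5: [(5,18/5) (12,5) (17,8) (18,16) (16,20) (6,16) (5,31/2)]
2. After x ≤ 20: [(5,18/5) (12,5) (17,8) (18,16) (16,20) (6,16) (5,31/2)]
3. After y ≥ 0: [(5,18/5) (12,5) (17,8) (18,16) (16,20) (6,16) (5,31/2)]
4. After y ≤ 9: [(5,9) (5,18/5) (12,5) (17,8) (137/8,9)]
5. Canonical ring: [(5,18/5) (12,5) (17,8) (137/8,9) (5,9)]

Clipped polygon: [(5,18/5) (12,5) (17,8) (137/8,9) (5,9)]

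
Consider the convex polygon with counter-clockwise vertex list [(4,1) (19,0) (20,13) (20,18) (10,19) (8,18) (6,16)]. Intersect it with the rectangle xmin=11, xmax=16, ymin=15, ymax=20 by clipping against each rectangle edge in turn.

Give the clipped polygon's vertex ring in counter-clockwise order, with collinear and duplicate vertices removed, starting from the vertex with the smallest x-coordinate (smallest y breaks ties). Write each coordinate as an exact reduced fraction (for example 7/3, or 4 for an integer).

Clipped polygon: [(11,15) (16,15) (16,92/5) (11,189/10)]

1. After x ≥ 11: [(11,8/15) (19,0) (20,13) (20,18) (11,189/10)]
2. After x ≤ 16: [(11,8/15) (16,1/5) (16,92/5) (11,189/10)]
3. After y ≥ 15: [(11,15) (16,15) (16,92/5) (11,189/10)]
4. After y ≤ 20: [(11,15) (16,15) (16,92/5) (11,189/10)]
5. Canonical ring: [(11,15) (16,15) (16,92/5) (11,189/10)]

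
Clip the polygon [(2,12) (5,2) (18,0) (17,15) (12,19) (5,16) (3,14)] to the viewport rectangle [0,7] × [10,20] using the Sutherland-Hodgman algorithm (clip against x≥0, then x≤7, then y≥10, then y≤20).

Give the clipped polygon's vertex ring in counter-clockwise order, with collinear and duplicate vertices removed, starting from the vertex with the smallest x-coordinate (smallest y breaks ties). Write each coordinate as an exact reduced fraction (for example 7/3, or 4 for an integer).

1. After x ≥ 0: [(2,12) (5,2) (18,0) (17,15) (12,19) (5,16) (3,14)]
2. After x ≤ 7: [(2,12) (5,2) (7,22/13) (7,118/7) (5,16) (3,14)]
3. After y ≥ 10: [(2,12) (13/5,10) (7,10) (7,118/7) (5,16) (3,14)]
4. After y ≤ 20: [(2,12) (13/5,10) (7,10) (7,118/7) (5,16) (3,14)]
5. Canonical ring: [(2,12) (13/5,10) (7,10) (7,118/7) (5,16) (3,14)]

Clipped polygon: [(2,12) (13/5,10) (7,10) (7,118/7) (5,16) (3,14)]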